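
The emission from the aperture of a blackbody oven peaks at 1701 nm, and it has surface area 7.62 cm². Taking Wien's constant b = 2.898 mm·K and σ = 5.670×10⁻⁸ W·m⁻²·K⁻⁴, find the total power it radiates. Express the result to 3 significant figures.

Wien's law: T = b/λ_max = 2.898×10⁻³/1.701×10⁻⁶ = 1703.70 K.
Area A = 7.62 cm² = 7.62×10⁻⁴ m².
Then P = σAT⁴ = 5.670×10⁻⁸×7.62×10⁻⁴×(1703.70)⁴ = 364 W.

P ≈ 364 W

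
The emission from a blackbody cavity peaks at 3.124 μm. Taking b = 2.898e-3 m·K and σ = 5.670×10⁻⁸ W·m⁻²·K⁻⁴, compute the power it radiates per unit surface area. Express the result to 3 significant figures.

I ≈ 4.20×10⁴ W/m²

Wien's law: T = b/λ_max = 2.898×10⁻³/3.124×10⁻⁶ = 927.657 K.
Then I = σT⁴ = 5.670×10⁻⁸×(927.657)⁴ = 4.20×10⁴ W/m².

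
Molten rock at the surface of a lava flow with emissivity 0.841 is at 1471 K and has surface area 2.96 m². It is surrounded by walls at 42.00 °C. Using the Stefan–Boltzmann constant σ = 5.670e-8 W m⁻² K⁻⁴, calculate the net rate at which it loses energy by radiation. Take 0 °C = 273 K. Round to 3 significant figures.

Net loss ≈ 6.59×10⁵ W

Surroundings: T = 42.00 °C + 273 = 315.00 K.
Area A = 2.96 m².
Net radiated power P_net = εσA(T⁴ − T₀⁴) = 0.841×5.670×10⁻⁸×2.96×(1471⁴ − 315.00⁴).
T⁴ − T₀⁴ = 4.68221×10¹² − 9.84560×10⁹ = 4.67236×10¹² K⁴, so P_net = 6.59×10⁵ W.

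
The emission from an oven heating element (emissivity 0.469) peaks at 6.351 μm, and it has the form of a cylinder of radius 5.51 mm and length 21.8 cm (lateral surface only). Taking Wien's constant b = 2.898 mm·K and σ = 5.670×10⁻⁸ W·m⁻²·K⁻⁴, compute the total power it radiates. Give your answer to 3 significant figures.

Wien's law: T = b/λ_max = 2.898×10⁻³/6.351×10⁻⁶ = 456.306 K.
Lateral area A = 2πrL = 2π×5.51×10⁻³×0.218 = 7.54724×10⁻³ m².
Then P = εσAT⁴ = 0.469×5.670×10⁻⁸×7.54724×10⁻³×(456.306)⁴ = 8.70 W.

P ≈ 8.70 W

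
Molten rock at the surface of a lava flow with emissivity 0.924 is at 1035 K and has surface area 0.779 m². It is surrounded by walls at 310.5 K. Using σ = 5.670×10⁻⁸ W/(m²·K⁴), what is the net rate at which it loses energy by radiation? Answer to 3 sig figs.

Net loss ≈ 4.65×10⁴ W

Area A = 0.779 m².
Net radiated power P_net = εσA(T⁴ − T₀⁴) = 0.924×5.670×10⁻⁸×0.779×(1035⁴ − 310.5⁴).
T⁴ − T₀⁴ = 1.14752×10¹² − 9.29494×10⁹ = 1.13823×10¹² K⁴, so P_net = 4.65×10⁴ W.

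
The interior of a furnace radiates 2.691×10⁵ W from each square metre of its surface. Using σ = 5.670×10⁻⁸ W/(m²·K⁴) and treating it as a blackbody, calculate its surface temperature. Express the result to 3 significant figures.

I = σT⁴, so T = (I/σ)^(1/4) = (2.691×10⁵/(5.670×10⁻⁸))^(1/4) = 1.48×10³ K.

T ≈ 1.48×10³ K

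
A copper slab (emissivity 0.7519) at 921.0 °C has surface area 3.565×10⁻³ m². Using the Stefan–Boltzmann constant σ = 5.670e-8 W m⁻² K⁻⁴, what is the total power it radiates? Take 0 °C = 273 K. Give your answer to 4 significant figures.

T = 921.0 °C + 273 = 1194.0 K.
Area A = 3.565×10⁻³ m².
P = εσAT⁴ = 0.7519 × 5.670×10⁻⁸ × 3.565×10⁻³ × (1194.0)⁴ = 308.9 W.

P ≈ 308.9 W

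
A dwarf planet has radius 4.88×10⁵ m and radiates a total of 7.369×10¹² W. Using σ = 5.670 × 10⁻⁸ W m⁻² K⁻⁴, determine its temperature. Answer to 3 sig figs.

T ≈ 81.2 K

Surface area A = 4πR² = 4π(4.88×10⁵ m)² = 2.99261×10¹² m².
P = σAT⁴ ⇒ T = (P/(σA))^(1/4) = (7.369×10¹²/(5.670×10⁻⁸×2.99261×10¹²))^(1/4) = 81.2 K.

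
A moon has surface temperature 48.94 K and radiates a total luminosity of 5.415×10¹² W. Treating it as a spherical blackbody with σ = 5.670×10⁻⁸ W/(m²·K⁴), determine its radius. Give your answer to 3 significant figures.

R ≈ 1.15×10⁶ m

L = 4πR²σT⁴ ⇒ R = √(L/(4πσT⁴)).
σT⁴ = 0.325266 W/m², so R = √(5.415×10¹²/(4π×0.325266)) = 1.15×10⁶ m.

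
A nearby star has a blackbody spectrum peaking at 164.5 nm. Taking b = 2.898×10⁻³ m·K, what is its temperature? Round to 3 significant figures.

Wien's law gives T = b/λ_max = (2.898×10⁻³ m·K)/(1.645×10⁻⁷ m) = 1.76×10⁴ K.

T ≈ 1.76×10⁴ K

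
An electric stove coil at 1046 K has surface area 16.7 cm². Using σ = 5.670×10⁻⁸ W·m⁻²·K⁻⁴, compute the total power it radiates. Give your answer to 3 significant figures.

Area A = 16.7 cm² = 1.67×10⁻³ m².
P = σAT⁴ = 5.670×10⁻⁸ × 1.67×10⁻³ × (1046)⁴ = 113 W.

P ≈ 113 W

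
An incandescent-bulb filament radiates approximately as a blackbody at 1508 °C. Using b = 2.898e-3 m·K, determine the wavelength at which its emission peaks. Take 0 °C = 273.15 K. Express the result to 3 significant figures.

T = 1508 °C + 273.15 = 1781.15 K.
Wien's displacement law: λ_max = b/T = (2.898×10⁻³ m·K)/(1781.15 K) = 1.627×10⁻⁶ m.
That is 1.63×10³ nm, in the infrared range.

λ_max ≈ 1.63×10³ nm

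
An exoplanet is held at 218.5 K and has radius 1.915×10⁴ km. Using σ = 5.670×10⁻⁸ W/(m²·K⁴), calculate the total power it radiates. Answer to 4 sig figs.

Surface area A = 4πR² = 4π(1.915×10⁷ m)² = 4.60837×10¹⁵ m².
P = σAT⁴ = 5.670×10⁻⁸ × 4.60837×10¹⁵ × (218.5)⁴ = 5.956×10¹⁷ W.

P ≈ 5.956×10¹⁷ W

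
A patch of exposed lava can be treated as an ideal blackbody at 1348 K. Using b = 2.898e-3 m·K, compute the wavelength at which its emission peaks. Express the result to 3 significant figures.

λ_max ≈ 2.15×10³ nm

Wien's displacement law: λ_max = b/T = (2.898×10⁻³ m·K)/(1348 K) = 2.150×10⁻⁶ m.
That is 2.15×10³ nm, in the infrared range.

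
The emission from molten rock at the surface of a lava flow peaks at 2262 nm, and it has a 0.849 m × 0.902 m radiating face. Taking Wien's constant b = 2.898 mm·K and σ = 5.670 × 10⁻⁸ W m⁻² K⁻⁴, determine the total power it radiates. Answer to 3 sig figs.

Wien's law: T = b/λ_max = 2.898×10⁻³/2.262×10⁻⁶ = 1281.17 K.
Area A = 0.849 × 0.902 = 0.765798 m².
Then P = σAT⁴ = 5.670×10⁻⁸×0.765798×(1281.17)⁴ = 1.17×10⁵ W.

P ≈ 1.17×10⁵ W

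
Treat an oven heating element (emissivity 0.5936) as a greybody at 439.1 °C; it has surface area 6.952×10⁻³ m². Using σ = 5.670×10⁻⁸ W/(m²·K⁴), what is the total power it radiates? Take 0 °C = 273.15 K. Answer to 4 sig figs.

T = 439.1 °C + 273.15 = 712.25 K.
Area A = 6.952×10⁻³ m².
P = εσAT⁴ = 0.5936 × 5.670×10⁻⁸ × 6.952×10⁻³ × (712.25)⁴ = 60.22 W.

P ≈ 60.22 W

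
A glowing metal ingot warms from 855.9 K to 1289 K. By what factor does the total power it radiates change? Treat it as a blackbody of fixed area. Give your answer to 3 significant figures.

P₂/P₁ ≈ 5.14

P ∝ T⁴, so P₂/P₁ = (T₂/T₁)⁴ = (1289/855.9)⁴ = (1.50602)⁴ = 5.14.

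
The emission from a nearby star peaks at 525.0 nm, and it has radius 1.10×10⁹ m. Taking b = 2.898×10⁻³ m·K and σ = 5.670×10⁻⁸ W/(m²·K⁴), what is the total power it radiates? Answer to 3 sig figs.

Wien's law: T = b/λ_max = 2.898×10⁻³/5.250×10⁻⁷ = 5520.00 K.
Surface area A = 4πR² = 4π(1.10×10⁹ m)² = 1.52053×10¹⁹ m².
Then P = σAT⁴ = 5.670×10⁻⁸×1.52053×10¹⁹×(5520.00)⁴ = 8.00×10²⁶ W.

P ≈ 8.00×10²⁶ W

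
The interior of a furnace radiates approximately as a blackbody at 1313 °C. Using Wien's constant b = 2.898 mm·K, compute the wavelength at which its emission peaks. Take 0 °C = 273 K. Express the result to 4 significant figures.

T = 1313 °C + 273 = 1586 K.
Wien's displacement law: λ_max = b/T = (2.898×10⁻³ m·K)/(1586 K) = 1.8272×10⁻⁶ m.
That is 1.827 μm, in the infrared range.

λ_max ≈ 1.827 μm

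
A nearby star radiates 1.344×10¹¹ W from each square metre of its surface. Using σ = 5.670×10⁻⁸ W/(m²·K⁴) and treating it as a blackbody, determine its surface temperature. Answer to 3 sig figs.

I = σT⁴, so T = (I/σ)^(1/4) = (1.344×10¹¹/(5.670×10⁻⁸))^(1/4) = 3.92×10⁴ K.

T ≈ 3.92×10⁴ K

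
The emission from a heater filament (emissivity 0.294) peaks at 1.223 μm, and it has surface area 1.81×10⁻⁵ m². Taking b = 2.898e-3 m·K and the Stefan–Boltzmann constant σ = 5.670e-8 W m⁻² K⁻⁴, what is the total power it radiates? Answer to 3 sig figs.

P ≈ 9.51 W

Wien's law: T = b/λ_max = 2.898×10⁻³/1.223×10⁻⁶ = 2369.58 K.
Area A = 1.81×10⁻⁵ m².
Then P = εσAT⁴ = 0.294×5.670×10⁻⁸×1.81×10⁻⁵×(2369.58)⁴ = 9.51 W.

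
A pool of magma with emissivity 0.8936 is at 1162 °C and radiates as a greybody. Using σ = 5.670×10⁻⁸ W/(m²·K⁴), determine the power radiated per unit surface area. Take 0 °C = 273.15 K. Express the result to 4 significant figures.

T = 1162 °C + 273.15 = 1435.15 K.
Stefan–Boltzmann: I = εσT⁴ = 0.8936 × 5.670×10⁻⁸ × (1435.15)⁴ = 2.149×10⁵ W/m².

I ≈ 2.149×10⁵ W/m²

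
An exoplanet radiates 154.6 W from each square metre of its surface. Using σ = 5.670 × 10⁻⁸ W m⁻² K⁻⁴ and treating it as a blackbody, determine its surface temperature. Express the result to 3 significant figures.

I = σT⁴, so T = (I/σ)^(1/4) = (154.6/(5.670×10⁻⁸))^(1/4) = 229 K.

T ≈ 229 K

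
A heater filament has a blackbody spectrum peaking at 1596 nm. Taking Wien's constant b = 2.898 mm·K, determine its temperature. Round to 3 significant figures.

Wien's law gives T = b/λ_max = (2.898×10⁻³ m·K)/(1.596×10⁻⁶ m) = 1.82×10³ K.

T ≈ 1.82×10³ K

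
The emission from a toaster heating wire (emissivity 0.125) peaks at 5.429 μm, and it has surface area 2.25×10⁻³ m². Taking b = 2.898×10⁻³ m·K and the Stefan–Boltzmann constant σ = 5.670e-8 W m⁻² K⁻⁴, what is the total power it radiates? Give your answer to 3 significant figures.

P ≈ 1.29 W

Wien's law: T = b/λ_max = 2.898×10⁻³/5.429×10⁻⁶ = 533.800 K.
Area A = 2.25×10⁻³ m².
Then P = εσAT⁴ = 0.125×5.670×10⁻⁸×2.25×10⁻³×(533.800)⁴ = 1.29 W.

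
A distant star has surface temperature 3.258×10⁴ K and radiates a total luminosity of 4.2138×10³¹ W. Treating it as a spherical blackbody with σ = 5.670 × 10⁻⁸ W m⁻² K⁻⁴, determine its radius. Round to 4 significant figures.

R ≈ 7.245×10⁹ m

L = 4πR²σT⁴ ⇒ R = √(L/(4πσT⁴)).
σT⁴ = 6.38833×10¹⁰ W/m², so R = √(4.2138×10³¹/(4π×6.38833×10¹⁰)) = 7.245×10⁹ m.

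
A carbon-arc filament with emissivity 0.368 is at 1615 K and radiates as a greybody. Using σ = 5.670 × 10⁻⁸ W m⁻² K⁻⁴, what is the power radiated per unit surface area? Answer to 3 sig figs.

I ≈ 1.42×10⁵ W/m²

Stefan–Boltzmann: I = εσT⁴ = 0.368 × 5.670×10⁻⁸ × (1615)⁴ = 1.42×10⁵ W/m².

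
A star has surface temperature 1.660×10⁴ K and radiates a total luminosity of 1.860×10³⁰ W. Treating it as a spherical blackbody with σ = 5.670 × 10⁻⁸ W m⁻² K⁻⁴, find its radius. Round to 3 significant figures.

L = 4πR²σT⁴ ⇒ R = √(L/(4πσT⁴)).
σT⁴ = 4.30542×10⁹ W/m², so R = √(1.860×10³⁰/(4π×4.30542×10⁹)) = 5.86×10⁹ m.

R ≈ 5.86×10⁹ m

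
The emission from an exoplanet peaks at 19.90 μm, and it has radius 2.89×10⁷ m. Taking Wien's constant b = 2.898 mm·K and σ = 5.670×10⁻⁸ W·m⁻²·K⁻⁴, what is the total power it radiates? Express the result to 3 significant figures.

P ≈ 2.68×10¹⁷ W

Wien's law: T = b/λ_max = 2.898×10⁻³/1.990×10⁻⁵ = 145.628 K.
Surface area A = 4πR² = 4π(2.89×10⁷ m)² = 1.04956×10¹⁶ m².
Then P = σAT⁴ = 5.670×10⁻⁸×1.04956×10¹⁶×(145.628)⁴ = 2.68×10¹⁷ W.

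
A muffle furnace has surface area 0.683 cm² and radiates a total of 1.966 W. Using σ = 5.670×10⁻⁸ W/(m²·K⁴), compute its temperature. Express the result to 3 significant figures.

T ≈ 844 K

Area A = 0.683 cm² = 6.83×10⁻⁵ m².
P = σAT⁴ ⇒ T = (P/(σA))^(1/4) = (1.966/(5.670×10⁻⁸×6.83×10⁻⁵))^(1/4) = 844 K.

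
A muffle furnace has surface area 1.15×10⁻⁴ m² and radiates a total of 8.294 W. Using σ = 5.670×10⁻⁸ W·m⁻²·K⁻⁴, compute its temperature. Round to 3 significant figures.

Area A = 1.15×10⁻⁴ m².
P = σAT⁴ ⇒ T = (P/(σA))^(1/4) = (8.294/(5.670×10⁻⁸×1.15×10⁻⁴))^(1/4) = 1.06×10³ K.

T ≈ 1.06×10³ K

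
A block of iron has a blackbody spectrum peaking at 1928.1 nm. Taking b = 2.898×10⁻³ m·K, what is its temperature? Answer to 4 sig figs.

T ≈ 1503 K

Wien's law gives T = b/λ_max = (2.898×10⁻³ m·K)/(1.9281×10⁻⁶ m) = 1503 K.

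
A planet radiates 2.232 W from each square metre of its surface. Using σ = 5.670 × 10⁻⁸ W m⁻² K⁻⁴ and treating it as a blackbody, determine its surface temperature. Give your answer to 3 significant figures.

T ≈ 79.2 K

I = σT⁴, so T = (I/σ)^(1/4) = (2.232/(5.670×10⁻⁸))^(1/4) = 79.2 K.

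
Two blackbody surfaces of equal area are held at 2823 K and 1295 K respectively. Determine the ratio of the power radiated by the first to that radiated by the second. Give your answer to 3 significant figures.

P₁/P₂ ≈ 22.6

With equal areas, P₁/P₂ = (T₁/T₂)⁴ = (2823/1295)⁴ = 22.6.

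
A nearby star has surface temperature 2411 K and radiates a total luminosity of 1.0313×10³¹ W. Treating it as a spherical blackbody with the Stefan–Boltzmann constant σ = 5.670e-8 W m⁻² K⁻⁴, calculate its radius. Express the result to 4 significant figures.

L = 4πR²σT⁴ ⇒ R = √(L/(4πσT⁴)).
σT⁴ = 1.91590×10⁶ W/m², so R = √(1.0313×10³¹/(4π×1.91590×10⁶)) = 6.545×10¹¹ m.

R ≈ 6.545×10¹¹ m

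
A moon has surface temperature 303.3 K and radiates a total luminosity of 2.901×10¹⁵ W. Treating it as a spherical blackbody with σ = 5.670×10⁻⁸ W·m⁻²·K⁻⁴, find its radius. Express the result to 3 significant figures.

R ≈ 6.94×10⁵ m

L = 4πR²σT⁴ ⇒ R = √(L/(4πσT⁴)).
σT⁴ = 479.814 W/m², so R = √(2.901×10¹⁵/(4π×479.814)) = 6.94×10⁵ m.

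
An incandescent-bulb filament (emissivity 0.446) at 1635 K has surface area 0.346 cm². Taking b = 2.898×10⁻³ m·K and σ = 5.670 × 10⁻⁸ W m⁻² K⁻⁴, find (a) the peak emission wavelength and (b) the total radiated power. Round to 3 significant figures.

(a) λ_max = b/T = 2.898×10⁻³/1635 = 1.772×10⁻⁶ m = 1.77×10³ nm.
Area A = 0.346 cm² = 3.46×10⁻⁵ m².
(b) P = εσAT⁴ = 0.446×5.670×10⁻⁸×3.46×10⁻⁵×(1635)⁴ = 6.25 W.

λ_max ≈ 1.77×10³ nm; P ≈ 6.25 W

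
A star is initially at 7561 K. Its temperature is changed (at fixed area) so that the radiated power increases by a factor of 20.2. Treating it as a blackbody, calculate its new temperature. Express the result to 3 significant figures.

P ∝ T⁴, so T₂/T₁ = (P₂/P₁)^(1/4) = (20.2)^(1/4) = 2.12001.
T₂ = 7561 × 2.12001 = 1.60×10⁴ K.

T₂ ≈ 1.60×10⁴ K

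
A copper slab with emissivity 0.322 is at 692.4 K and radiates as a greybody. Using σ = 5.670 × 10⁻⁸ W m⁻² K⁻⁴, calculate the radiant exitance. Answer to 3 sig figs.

Stefan–Boltzmann: I = εσT⁴ = 0.322 × 5.670×10⁻⁸ × (692.4)⁴ = 4.20×10³ W/m².

I ≈ 4.20×10³ W/m²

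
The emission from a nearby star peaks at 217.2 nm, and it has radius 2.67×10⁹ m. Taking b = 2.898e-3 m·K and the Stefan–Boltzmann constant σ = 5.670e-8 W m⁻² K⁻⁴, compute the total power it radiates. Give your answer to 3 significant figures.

Wien's law: T = b/λ_max = 2.898×10⁻³/2.172×10⁻⁷ = 13342.5 K.
Surface area A = 4πR² = 4π(2.67×10⁹ m)² = 8.95844×10¹⁹ m².
Then P = σAT⁴ = 5.670×10⁻⁸×8.95844×10¹⁹×(13342.5)⁴ = 1.61×10²⁹ W.

P ≈ 1.61×10²⁹ W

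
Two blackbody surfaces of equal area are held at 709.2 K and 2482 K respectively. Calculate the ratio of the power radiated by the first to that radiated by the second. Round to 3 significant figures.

With equal areas, P₁/P₂ = (T₁/T₂)⁴ = (709.2/2482)⁴ = 6.67×10⁻³.

P₁/P₂ ≈ 6.67×10⁻³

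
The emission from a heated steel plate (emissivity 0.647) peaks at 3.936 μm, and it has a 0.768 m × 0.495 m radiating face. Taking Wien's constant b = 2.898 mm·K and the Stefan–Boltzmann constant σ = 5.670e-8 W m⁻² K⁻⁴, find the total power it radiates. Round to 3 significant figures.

P ≈ 4.10×10³ W

Wien's law: T = b/λ_max = 2.898×10⁻³/3.936×10⁻⁶ = 736.280 K.
Area A = 0.768 × 0.495 = 0.38016 m².
Then P = εσAT⁴ = 0.647×5.670×10⁻⁸×0.38016×(736.280)⁴ = 4.10×10³ W.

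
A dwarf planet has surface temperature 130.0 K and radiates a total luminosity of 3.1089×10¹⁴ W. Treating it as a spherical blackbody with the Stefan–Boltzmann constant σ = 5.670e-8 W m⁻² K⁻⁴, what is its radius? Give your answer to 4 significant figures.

L = 4πR²σT⁴ ⇒ R = √(L/(4πσT⁴)).
σT⁴ = 16.1941 W/m², so R = √(3.1089×10¹⁴/(4π×16.1941)) = 1.236×10⁶ m.

R ≈ 1.236×10⁶ m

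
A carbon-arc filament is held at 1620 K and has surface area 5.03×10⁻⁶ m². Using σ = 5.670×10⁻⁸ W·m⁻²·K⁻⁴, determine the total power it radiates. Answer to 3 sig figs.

Area A = 5.03×10⁻⁶ m².
P = σAT⁴ = 5.670×10⁻⁸ × 5.03×10⁻⁶ × (1620)⁴ = 1.96 W.

P ≈ 1.96 W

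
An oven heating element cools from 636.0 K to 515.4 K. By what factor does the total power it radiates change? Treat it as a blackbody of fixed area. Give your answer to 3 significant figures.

P₂/P₁ ≈ 0.431

P ∝ T⁴, so P₂/P₁ = (T₂/T₁)⁴ = (515.4/636.0)⁴ = (0.810377)⁴ = 0.431.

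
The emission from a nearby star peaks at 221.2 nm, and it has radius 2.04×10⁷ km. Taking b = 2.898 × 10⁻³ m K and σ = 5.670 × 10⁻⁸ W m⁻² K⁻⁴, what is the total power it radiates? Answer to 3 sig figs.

Wien's law: T = b/λ_max = 2.898×10⁻³/2.212×10⁻⁷ = 13101.3 K.
Surface area A = 4πR² = 4π(2.04×10¹⁰ m)² = 5.22962×10²¹ m².
Then P = σAT⁴ = 5.670×10⁻⁸×5.22962×10²¹×(13101.3)⁴ = 8.74×10³⁰ W.

P ≈ 8.74×10³⁰ W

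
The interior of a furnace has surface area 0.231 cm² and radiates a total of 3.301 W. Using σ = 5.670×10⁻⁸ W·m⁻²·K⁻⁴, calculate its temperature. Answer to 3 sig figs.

T ≈ 1.26×10³ K

Area A = 0.231 cm² = 2.31×10⁻⁵ m².
P = σAT⁴ ⇒ T = (P/(σA))^(1/4) = (3.301/(5.670×10⁻⁸×2.31×10⁻⁵))^(1/4) = 1.26×10³ K.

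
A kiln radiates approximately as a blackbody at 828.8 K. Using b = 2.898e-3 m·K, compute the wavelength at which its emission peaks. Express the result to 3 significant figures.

λ_max ≈ 3.50 μm

Wien's displacement law: λ_max = b/T = (2.898×10⁻³ m·K)/(828.8 K) = 3.497×10⁻⁶ m.
That is 3.50 μm, in the infrared range.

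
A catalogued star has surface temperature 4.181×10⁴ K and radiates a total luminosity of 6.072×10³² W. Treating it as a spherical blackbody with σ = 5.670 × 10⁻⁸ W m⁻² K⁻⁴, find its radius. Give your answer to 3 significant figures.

R ≈ 1.67×10¹⁰ m

L = 4πR²σT⁴ ⇒ R = √(L/(4πσT⁴)).
σT⁴ = 1.73262×10¹¹ W/m², so R = √(6.072×10³²/(4π×1.73262×10¹¹)) = 1.67×10¹⁰ m.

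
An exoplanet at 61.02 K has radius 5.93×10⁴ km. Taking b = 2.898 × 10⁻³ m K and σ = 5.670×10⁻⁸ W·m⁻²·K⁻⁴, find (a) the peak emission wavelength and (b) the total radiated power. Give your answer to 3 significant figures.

(a) λ_max = b/T = 2.898×10⁻³/61.02 = 4.749×10⁻⁵ m = 47.5 μm.
Surface area A = 4πR² = 4π(5.93×10⁷ m)² = 4.41895×10¹⁶ m².
(b) P = σAT⁴ = 5.670×10⁻⁸×4.41895×10¹⁶×(61.02)⁴ = 3.47×10¹⁶ W.

λ_max ≈ 47.5 μm; P ≈ 3.47×10¹⁶ W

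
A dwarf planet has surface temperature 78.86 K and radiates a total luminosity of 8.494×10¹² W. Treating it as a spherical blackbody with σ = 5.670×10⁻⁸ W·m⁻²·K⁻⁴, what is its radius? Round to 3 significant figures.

R ≈ 5.55×10⁵ m

L = 4πR²σT⁴ ⇒ R = √(L/(4πσT⁴)).
σT⁴ = 2.19286 W/m², so R = √(8.494×10¹²/(4π×2.19286)) = 5.55×10⁵ m.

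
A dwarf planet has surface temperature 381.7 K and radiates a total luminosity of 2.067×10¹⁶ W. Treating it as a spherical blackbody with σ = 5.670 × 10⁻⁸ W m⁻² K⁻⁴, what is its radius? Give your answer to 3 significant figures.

L = 4πR²σT⁴ ⇒ R = √(L/(4πσT⁴)).
σT⁴ = 1203.57 W/m², so R = √(2.067×10¹⁶/(4π×1203.57)) = 1.17×10⁶ m.

R ≈ 1.17×10⁶ m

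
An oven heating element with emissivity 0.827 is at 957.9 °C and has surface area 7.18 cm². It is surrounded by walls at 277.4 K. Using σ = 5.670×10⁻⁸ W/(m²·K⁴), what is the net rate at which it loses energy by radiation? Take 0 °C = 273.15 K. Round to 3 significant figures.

T = 957.9 °C + 273.15 = 1231.05 K.
Area A = 7.18 cm² = 7.18×10⁻⁴ m².
Net radiated power P_net = εσA(T⁴ − T₀⁴) = 0.827×5.670×10⁻⁸×7.18×10⁻⁴×(1231.05⁴ − 277.4⁴).
T⁴ − T₀⁴ = 2.29669×10¹² − 5.92142×10⁹ = 2.29077×10¹² K⁴, so P_net = 77.1 W.

Net loss ≈ 77.1 W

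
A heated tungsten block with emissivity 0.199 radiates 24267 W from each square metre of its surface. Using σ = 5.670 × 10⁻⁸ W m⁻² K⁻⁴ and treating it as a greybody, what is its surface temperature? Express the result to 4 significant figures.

T ≈ 1211 K

I = εσT⁴, so T = (I/εσ)^(1/4) = (24267/(0.199×5.670×10⁻⁸))^(1/4) = 1211 K.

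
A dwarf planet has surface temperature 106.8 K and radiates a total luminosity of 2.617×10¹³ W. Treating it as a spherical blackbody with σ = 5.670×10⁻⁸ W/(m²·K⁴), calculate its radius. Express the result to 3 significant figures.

R ≈ 5.31×10⁵ m

L = 4πR²σT⁴ ⇒ R = √(L/(4πσT⁴)).
σT⁴ = 7.37680 W/m², so R = √(2.617×10¹³/(4π×7.37680)) = 5.31×10⁵ m.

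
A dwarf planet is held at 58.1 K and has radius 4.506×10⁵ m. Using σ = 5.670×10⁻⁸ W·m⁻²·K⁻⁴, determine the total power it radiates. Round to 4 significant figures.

P ≈ 1.648×10¹² W

Surface area A = 4πR² = 4π(4.506×10⁵ m)² = 2.55148×10¹² m².
P = σAT⁴ = 5.670×10⁻⁸ × 2.55148×10¹² × (58.1)⁴ = 1.648×10¹² W.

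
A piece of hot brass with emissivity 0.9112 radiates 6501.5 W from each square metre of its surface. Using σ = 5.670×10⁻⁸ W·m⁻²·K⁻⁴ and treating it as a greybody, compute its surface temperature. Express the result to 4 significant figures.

T ≈ 595.6 K

I = εσT⁴, so T = (I/εσ)^(1/4) = (6501.5/(0.9112×5.670×10⁻⁸))^(1/4) = 595.6 K.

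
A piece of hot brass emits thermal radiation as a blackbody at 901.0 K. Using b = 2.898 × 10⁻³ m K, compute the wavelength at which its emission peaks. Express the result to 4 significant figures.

Wien's displacement law: λ_max = b/T = (2.898×10⁻³ m·K)/(901.0 K) = 3.2164×10⁻⁶ m.
That is 3.216 μm, in the infrared range.

λ_max ≈ 3.216 μm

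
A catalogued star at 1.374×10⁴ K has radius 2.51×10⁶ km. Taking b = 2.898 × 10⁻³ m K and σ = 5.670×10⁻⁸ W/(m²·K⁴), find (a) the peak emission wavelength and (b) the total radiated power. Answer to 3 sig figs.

λ_max ≈ 211 nm; P ≈ 1.60×10²⁹ W

(a) λ_max = b/T = 2.898×10⁻³/1.374×10⁴ = 2.109×10⁻⁷ m = 211 nm.
Surface area A = 4πR² = 4π(2.51×10⁹ m)² = 7.91694×10¹⁹ m².
(b) P = σAT⁴ = 5.670×10⁻⁸×7.91694×10¹⁹×(1.374×10⁴)⁴ = 1.60×10²⁹ W.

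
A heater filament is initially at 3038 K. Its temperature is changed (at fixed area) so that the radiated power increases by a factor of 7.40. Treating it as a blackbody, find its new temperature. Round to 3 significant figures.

T₂ ≈ 5.01×10³ K

P ∝ T⁴, so T₂/T₁ = (P₂/P₁)^(1/4) = (7.40)^(1/4) = 1.64933.
T₂ = 3038 × 1.64933 = 5.01×10³ K.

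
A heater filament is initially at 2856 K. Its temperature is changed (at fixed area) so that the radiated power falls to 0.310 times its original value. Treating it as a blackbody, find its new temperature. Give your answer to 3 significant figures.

P ∝ T⁴, so T₂/T₁ = (P₂/P₁)^(1/4) = (0.310)^(1/4) = 0.746175.
T₂ = 2856 × 0.746175 = 2.13×10³ K.

T₂ ≈ 2.13×10³ K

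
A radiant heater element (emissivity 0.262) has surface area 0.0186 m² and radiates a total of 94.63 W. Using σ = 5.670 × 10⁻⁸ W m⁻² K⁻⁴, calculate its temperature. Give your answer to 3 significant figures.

T ≈ 765 K

Area A = 0.0186 m².
P = εσAT⁴ ⇒ T = (P/(εσA))^(1/4) = (94.63/(0.262×5.670×10⁻⁸×0.0186))^(1/4) = 765 K.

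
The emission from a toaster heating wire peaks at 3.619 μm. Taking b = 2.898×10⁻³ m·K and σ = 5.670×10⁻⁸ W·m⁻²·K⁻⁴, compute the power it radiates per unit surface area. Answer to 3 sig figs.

I ≈ 2.33×10⁴ W/m²

Wien's law: T = b/λ_max = 2.898×10⁻³/3.619×10⁻⁶ = 800.774 K.
Then I = σT⁴ = 5.670×10⁻⁸×(800.774)⁴ = 2.33×10⁴ W/m².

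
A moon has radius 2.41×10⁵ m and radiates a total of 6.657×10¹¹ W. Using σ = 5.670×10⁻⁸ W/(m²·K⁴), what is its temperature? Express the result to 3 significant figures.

T ≈ 63.3 K

Surface area A = 4πR² = 4π(2.41×10⁵ m)² = 7.29867×10¹¹ m².
P = σAT⁴ ⇒ T = (P/(σA))^(1/4) = (6.657×10¹¹/(5.670×10⁻⁸×7.29867×10¹¹))^(1/4) = 63.3 K.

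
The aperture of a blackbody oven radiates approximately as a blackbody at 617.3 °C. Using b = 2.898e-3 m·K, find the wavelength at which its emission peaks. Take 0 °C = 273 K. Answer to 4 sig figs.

T = 617.3 °C + 273 = 890.3 K.
Wien's displacement law: λ_max = b/T = (2.898×10⁻³ m·K)/(890.3 K) = 3.2551×10⁻⁶ m.
That is 3.255 μm, in the infrared range.

λ_max ≈ 3.255 μm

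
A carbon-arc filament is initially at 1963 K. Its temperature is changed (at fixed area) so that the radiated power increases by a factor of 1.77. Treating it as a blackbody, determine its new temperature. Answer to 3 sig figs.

T₂ ≈ 2.26×10³ K

P ∝ T⁴, so T₂/T₁ = (P₂/P₁)^(1/4) = (1.77)^(1/4) = 1.15344.
T₂ = 1963 × 1.15344 = 2.26×10³ K.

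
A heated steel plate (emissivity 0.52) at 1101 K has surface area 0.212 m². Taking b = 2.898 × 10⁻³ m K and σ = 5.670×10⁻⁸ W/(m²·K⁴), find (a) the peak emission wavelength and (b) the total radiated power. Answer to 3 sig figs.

λ_max ≈ 2.63×10³ nm; P ≈ 9.18×10³ W

(a) λ_max = b/T = 2.898×10⁻³/1101 = 2.632×10⁻⁶ m = 2.63×10³ nm.
Area A = 0.212 m².
(b) P = εσAT⁴ = 0.52×5.670×10⁻⁸×0.212×(1101)⁴ = 9.18×10³ W.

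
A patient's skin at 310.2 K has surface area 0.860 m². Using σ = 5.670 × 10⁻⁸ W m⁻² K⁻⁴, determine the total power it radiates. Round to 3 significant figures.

Area A = 0.860 m².
P = σAT⁴ = 5.670×10⁻⁸ × 0.860 × (310.2)⁴ = 451 W.

P ≈ 451 W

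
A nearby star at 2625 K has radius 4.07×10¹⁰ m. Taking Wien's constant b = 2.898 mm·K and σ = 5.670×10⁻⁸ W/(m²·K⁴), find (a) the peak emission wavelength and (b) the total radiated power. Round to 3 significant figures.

λ_max ≈ 1.10×10³ nm; P ≈ 5.60×10²⁸ W

(a) λ_max = b/T = 2.898×10⁻³/2625 = 1.104×10⁻⁶ m = 1.10×10³ nm.
Surface area A = 4πR² = 4π(4.07×10¹⁰ m)² = 2.08161×10²² m².
(b) P = σAT⁴ = 5.670×10⁻⁸×2.08161×10²²×(2625)⁴ = 5.60×10²⁸ W.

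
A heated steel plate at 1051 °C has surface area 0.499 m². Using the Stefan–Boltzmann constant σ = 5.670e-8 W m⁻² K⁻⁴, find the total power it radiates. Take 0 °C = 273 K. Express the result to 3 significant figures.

T = 1051 °C + 273 = 1324 K.
Area A = 0.499 m².
P = σAT⁴ = 5.670×10⁻⁸ × 0.499 × (1324)⁴ = 8.69×10⁴ W.

P ≈ 8.69×10⁴ W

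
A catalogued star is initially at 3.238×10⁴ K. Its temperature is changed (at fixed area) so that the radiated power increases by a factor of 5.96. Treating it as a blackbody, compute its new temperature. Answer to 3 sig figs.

P ∝ T⁴, so T₂/T₁ = (P₂/P₁)^(1/4) = (5.96)^(1/4) = 1.56247.
T₂ = 3.238×10⁴ × 1.56247 = 5.06×10⁴ K.

T₂ ≈ 5.06×10⁴ K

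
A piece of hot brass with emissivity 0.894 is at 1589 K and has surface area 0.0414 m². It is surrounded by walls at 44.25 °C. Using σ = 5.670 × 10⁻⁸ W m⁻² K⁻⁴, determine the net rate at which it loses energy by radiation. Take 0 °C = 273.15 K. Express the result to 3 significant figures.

Net loss ≈ 1.34×10⁴ W

Surroundings: T = 44.25 °C + 273.15 = 317.40 K.
Area A = 0.0414 m².
Net radiated power P_net = εσA(T⁴ − T₀⁴) = 0.894×5.670×10⁻⁸×0.0414×(1589⁴ − 317.40⁴).
T⁴ − T₀⁴ = 6.37523×10¹² − 1.01491×10¹⁰ = 6.36508×10¹² K⁴, so P_net = 1.34×10⁴ W.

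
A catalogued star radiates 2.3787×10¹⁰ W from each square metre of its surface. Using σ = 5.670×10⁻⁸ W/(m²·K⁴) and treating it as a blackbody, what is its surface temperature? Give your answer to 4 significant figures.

I = σT⁴, so T = (I/σ)^(1/4) = (2.3787×10¹⁰/(5.670×10⁻⁸))^(1/4) = 2.545×10⁴ K.

T ≈ 2.545×10⁴ K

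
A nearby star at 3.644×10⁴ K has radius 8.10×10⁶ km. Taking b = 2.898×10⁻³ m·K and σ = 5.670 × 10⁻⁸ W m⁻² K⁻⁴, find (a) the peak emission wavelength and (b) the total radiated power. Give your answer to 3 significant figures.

(a) λ_max = b/T = 2.898×10⁻³/3.644×10⁴ = 7.953×10⁻⁸ m = 79.5 nm.
Surface area A = 4πR² = 4π(8.10×10⁹ m)² = 8.24480×10²⁰ m².
(b) P = σAT⁴ = 5.670×10⁻⁸×8.24480×10²⁰×(3.644×10⁴)⁴ = 8.24×10³¹ W.

λ_max ≈ 79.5 nm; P ≈ 8.24×10³¹ W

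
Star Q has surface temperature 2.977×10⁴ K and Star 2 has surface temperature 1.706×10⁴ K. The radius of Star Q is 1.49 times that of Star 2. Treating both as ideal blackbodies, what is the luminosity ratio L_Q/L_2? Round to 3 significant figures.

L_Q/L_2 ≈ 20.6

L ∝ R²T⁴, so L_Q/L_2 = (R_Q/R_2)²(T_Q/T_2)⁴ = (1.49)² × (2.977×10⁴/1.706×10⁴)⁴ = 2.2201 × 9.27255 = 20.6.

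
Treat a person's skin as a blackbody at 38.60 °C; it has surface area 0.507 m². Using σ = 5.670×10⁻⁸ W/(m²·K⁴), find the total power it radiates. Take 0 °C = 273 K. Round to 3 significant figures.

T = 38.60 °C + 273 = 311.60 K.
Area A = 0.507 m².
P = σAT⁴ = 5.670×10⁻⁸ × 0.507 × (311.60)⁴ = 271 W.

P ≈ 271 W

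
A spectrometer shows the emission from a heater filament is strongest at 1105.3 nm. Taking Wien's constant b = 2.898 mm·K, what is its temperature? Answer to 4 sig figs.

Wien's law gives T = b/λ_max = (2.898×10⁻³ m·K)/(1.1053×10⁻⁶ m) = 2622 K.

T ≈ 2622 K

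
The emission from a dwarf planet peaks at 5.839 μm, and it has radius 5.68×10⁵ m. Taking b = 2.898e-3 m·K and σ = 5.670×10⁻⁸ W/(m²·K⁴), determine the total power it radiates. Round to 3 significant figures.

P ≈ 1.39×10¹⁶ W

Wien's law: T = b/λ_max = 2.898×10⁻³/5.839×10⁻⁶ = 496.318 K.
Surface area A = 4πR² = 4π(5.68×10⁵ m)² = 4.05421×10¹² m².
Then P = σAT⁴ = 5.670×10⁻⁸×4.05421×10¹²×(496.318)⁴ = 1.39×10¹⁶ W.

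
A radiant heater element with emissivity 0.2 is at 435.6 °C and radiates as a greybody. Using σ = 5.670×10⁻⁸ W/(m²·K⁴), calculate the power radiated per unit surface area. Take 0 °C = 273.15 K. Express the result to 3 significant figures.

I ≈ 2.86×10³ W/m²

T = 435.6 °C + 273.15 = 708.75 K.
Stefan–Boltzmann: I = εσT⁴ = 0.2 × 5.670×10⁻⁸ × (708.75)⁴ = 2.86×10³ W/m².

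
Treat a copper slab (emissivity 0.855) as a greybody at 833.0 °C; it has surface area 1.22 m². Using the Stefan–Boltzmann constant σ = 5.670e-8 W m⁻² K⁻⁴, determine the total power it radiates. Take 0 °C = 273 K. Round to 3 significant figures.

P ≈ 8.85×10⁴ W

T = 833.0 °C + 273 = 1106.0 K.
Area A = 1.22 m².
P = εσAT⁴ = 0.855 × 5.670×10⁻⁸ × 1.22 × (1106.0)⁴ = 8.85×10⁴ W.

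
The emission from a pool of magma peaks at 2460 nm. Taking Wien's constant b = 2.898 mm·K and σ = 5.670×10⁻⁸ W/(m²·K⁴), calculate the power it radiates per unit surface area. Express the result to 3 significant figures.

I ≈ 1.09×10⁵ W/m²

Wien's law: T = b/λ_max = 2.898×10⁻³/2.460×10⁻⁶ = 1178.05 K.
Then I = σT⁴ = 5.670×10⁻⁸×(1178.05)⁴ = 1.09×10⁵ W/m².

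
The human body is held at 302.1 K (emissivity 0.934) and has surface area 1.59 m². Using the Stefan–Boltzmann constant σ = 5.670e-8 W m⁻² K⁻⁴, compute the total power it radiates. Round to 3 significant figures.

P ≈ 701 W

Area A = 1.59 m².
P = εσAT⁴ = 0.934 × 5.670×10⁻⁸ × 1.59 × (302.1)⁴ = 701 W.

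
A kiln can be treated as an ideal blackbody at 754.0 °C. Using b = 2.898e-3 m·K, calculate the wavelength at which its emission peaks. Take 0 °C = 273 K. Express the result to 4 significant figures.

T = 754.0 °C + 273 = 1027.0 K.
Wien's displacement law: λ_max = b/T = (2.898×10⁻³ m·K)/(1027.0 K) = 2.8218×10⁻⁶ m.
That is 2.822 μm, in the infrared range.

λ_max ≈ 2.822 μm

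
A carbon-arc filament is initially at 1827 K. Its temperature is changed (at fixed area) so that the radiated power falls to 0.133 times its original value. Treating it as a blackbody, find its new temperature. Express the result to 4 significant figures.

P ∝ T⁴, so T₂/T₁ = (P₂/P₁)^(1/4) = (0.133)^(1/4) = 0.603897.
T₂ = 1827 × 0.603897 = 1103 K.

T₂ ≈ 1103 K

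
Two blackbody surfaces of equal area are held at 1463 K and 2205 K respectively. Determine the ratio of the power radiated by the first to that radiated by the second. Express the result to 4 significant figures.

P₁/P₂ ≈ 0.1938

With equal areas, P₁/P₂ = (T₁/T₂)⁴ = (1463/2205)⁴ = 0.1938.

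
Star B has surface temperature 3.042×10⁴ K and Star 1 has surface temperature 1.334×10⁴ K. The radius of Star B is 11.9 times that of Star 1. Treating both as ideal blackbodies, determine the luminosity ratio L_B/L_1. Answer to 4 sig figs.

L ∝ R²T⁴, so L_B/L_1 = (R_B/R_1)²(T_B/T_1)⁴ = (11.9)² × (3.042×10⁴/1.334×10⁴)⁴ = 141.61 × 27.0404 = 3829.

L_B/L_1 ≈ 3829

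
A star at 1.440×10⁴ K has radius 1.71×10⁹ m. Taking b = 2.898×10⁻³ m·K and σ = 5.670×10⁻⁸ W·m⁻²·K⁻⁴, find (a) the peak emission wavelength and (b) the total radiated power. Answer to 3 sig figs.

(a) λ_max = b/T = 2.898×10⁻³/1.440×10⁴ = 2.013×10⁻⁷ m = 201 nm.
Surface area A = 4πR² = 4π(1.71×10⁹ m)² = 3.67453×10¹⁹ m².
(b) P = σAT⁴ = 5.670×10⁻⁸×3.67453×10¹⁹×(1.440×10⁴)⁴ = 8.96×10²⁸ W.

λ_max ≈ 201 nm; P ≈ 8.96×10²⁸ W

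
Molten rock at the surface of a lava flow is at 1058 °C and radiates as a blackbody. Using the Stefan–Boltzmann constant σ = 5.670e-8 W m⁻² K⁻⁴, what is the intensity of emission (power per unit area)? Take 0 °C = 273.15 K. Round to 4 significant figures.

I ≈ 1.780×10⁵ W/m²

T = 1058 °C + 273.15 = 1331.15 K.
Stefan–Boltzmann: I = σT⁴ = 5.670×10⁻⁸ × (1331.15)⁴ = 1.780×10⁵ W/m².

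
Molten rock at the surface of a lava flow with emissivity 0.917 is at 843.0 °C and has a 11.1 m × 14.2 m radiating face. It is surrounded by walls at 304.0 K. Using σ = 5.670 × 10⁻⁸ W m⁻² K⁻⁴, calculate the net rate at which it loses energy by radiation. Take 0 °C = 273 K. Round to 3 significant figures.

T = 843.0 °C + 273 = 1116.0 K.
Area A = 11.1 × 14.2 = 157.62 m².
Net radiated power P_net = εσA(T⁴ − T₀⁴) = 0.917×5.670×10⁻⁸×157.62×(1116.0⁴ − 304.0⁴).
T⁴ − T₀⁴ = 1.55116×10¹² − 8.54072×10⁹ = 1.54262×10¹² K⁴, so P_net = 1.26×10⁷ W.

Net loss ≈ 1.26×10⁷ W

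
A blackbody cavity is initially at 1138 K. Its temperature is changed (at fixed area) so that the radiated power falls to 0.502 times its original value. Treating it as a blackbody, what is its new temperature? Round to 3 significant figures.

T₂ ≈ 958 K

P ∝ T⁴, so T₂/T₁ = (P₂/P₁)^(1/4) = (0.502)^(1/4) = 0.841736.
T₂ = 1138 × 0.841736 = 958 K.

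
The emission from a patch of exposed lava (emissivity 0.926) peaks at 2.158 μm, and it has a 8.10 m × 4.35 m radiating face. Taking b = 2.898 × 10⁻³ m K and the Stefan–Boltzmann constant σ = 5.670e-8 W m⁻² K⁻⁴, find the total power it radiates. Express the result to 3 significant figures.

Wien's law: T = b/λ_max = 2.898×10⁻³/2.158×10⁻⁶ = 1342.91 K.
Area A = 8.10 × 4.35 = 35.235 m².
Then P = εσAT⁴ = 0.926×5.670×10⁻⁸×35.235×(1342.91)⁴ = 6.02×10⁶ W.

P ≈ 6.02×10⁶ W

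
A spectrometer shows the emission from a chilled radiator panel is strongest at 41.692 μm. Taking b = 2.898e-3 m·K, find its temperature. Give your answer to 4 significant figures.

Wien's law gives T = b/λ_max = (2.898×10⁻³ m·K)/(4.1692×10⁻⁵ m) = 69.51 K.

T ≈ 69.51 K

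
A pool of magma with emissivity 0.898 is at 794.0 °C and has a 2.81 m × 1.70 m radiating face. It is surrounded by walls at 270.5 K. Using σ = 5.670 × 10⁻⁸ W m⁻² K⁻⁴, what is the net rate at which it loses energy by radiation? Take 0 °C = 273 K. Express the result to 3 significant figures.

T = 794.0 °C + 273 = 1067.0 K.
Area A = 2.81 × 1.70 = 4.777 m².
Net radiated power P_net = εσA(T⁴ − T₀⁴) = 0.898×5.670×10⁻⁸×4.777×(1067.0⁴ − 270.5⁴).
T⁴ − T₀⁴ = 1.29616×10¹² − 5.35389×10⁹ = 1.29081×10¹² K⁴, so P_net = 3.14×10⁵ W.

Net loss ≈ 3.14×10⁵ W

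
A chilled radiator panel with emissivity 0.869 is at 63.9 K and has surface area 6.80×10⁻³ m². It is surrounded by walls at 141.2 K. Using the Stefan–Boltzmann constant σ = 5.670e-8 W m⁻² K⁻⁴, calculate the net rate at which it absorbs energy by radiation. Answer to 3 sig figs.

Net gain ≈ 0.128 W

Area A = 6.80×10⁻³ m².
Net radiated power P_net = εσA(T⁴ − T₀⁴) = 0.869×5.670×10⁻⁸×6.80×10⁻³×(63.9⁴ − 141.2⁴).
T⁴ − T₀⁴ = 1.66726×10⁷ − 3.97502×10⁸ = -3.80829×10⁸ K⁴, so P_net = -0.128 W — negative, meaning a net gain of 0.128 W.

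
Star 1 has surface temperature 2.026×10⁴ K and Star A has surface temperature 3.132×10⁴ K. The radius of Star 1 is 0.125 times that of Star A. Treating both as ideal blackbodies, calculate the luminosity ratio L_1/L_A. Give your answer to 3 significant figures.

L_1/L_A ≈ 2.74×10⁻³

L ∝ R²T⁴, so L_1/L_A = (R_1/R_A)²(T_1/T_A)⁴ = (0.125)² × (2.026×10⁴/3.132×10⁴)⁴ = 0.015625 × 0.175094 = 2.74×10⁻³.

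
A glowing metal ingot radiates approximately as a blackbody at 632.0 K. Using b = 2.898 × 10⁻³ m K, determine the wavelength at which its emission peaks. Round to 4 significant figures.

Wien's displacement law: λ_max = b/T = (2.898×10⁻³ m·K)/(632.0 K) = 4.5854×10⁻⁶ m.
That is 4.585 μm, in the infrared range.

λ_max ≈ 4.585 μm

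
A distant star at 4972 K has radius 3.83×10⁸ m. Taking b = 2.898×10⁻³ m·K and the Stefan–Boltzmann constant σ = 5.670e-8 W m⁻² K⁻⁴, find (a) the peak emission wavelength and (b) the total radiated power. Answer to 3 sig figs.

(a) λ_max = b/T = 2.898×10⁻³/4972 = 5.829×10⁻⁷ m = 0.583 μm.
Surface area A = 4πR² = 4π(3.83×10⁸ m)² = 1.84335×10¹⁸ m².
(b) P = σAT⁴ = 5.670×10⁻⁸×1.84335×10¹⁸×(4972)⁴ = 6.39×10²⁵ W.

λ_max ≈ 0.583 μm; P ≈ 6.39×10²⁵ W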